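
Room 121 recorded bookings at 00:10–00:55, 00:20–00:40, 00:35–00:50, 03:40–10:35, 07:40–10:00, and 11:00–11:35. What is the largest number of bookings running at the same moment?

Walk the sorted start/end points keeping a running depth.
The depth first hits 3 at 00:35.

3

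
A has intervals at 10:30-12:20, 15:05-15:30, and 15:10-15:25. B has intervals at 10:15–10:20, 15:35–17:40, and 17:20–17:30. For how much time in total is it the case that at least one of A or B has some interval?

4 h 25 min

Merge the first list: 10:30–12:20, 15:05–15:30.
Merge the second list: 10:15–10:20, 15:35–17:40.
A ∪ B = 10:15–10:20, 10:30–12:20, 15:05–15:30, 15:35–17:40.
Total: 5 min + 1 h 50 min + 25 min + 2 h 5 min = 4 h 25 min.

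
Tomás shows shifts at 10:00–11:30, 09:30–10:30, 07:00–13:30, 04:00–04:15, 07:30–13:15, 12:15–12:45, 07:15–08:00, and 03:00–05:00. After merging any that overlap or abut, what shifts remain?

03:00-05:00, 07:00-13:30

Sort by start: 03:00-05:00, 04:00-04:15, 07:00-13:30, 07:15-08:00, 07:30-13:15, 09:30-10:30, 10:00-11:30, 12:15-12:45.
04:00-04:15 overlaps/touches 03:00-05:00 → extend to 03:00-05:00.
07:00-13:30 is disjoint → start new block.
07:15-08:00 overlaps/touches 07:00-13:30 → extend to 07:00-13:30.
07:30-13:15 overlaps/touches 07:00-13:30 → extend to 07:00-13:30.
09:30-10:30 overlaps/touches 07:00-13:30 → extend to 07:00-13:30.
10:00-11:30 overlaps/touches 07:00-13:30 → extend to 07:00-13:30.
12:15-12:45 overlaps/touches 07:00-13:30 → extend to 07:00-13:30.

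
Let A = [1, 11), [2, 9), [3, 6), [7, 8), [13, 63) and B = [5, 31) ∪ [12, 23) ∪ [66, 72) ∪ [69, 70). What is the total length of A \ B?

36

A, merged: [1, 11), [13, 63).
B, merged: [5, 31), [66, 72).
A \ B = [1, 5), [31, 63).
Total: 4 + 32 = 36.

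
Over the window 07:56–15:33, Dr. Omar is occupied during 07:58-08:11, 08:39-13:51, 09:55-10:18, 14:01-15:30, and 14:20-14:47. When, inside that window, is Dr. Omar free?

The merged coverage is 07:58-08:11, 08:39-13:51, 14:01-15:30.
Complement within 07:56-15:33: 07:56-07:58, 08:11-08:39, 13:51-14:01, 15:30-15:33.

07:56-07:58, 08:11-08:39, 13:51-14:01, 15:30-15:33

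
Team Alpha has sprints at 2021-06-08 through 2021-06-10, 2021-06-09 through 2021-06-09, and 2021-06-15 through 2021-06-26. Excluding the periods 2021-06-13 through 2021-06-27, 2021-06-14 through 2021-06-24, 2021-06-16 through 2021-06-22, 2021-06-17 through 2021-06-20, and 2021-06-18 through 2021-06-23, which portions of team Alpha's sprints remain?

Merge the first list: 2021-06-08 through 2021-06-10, 2021-06-15 through 2021-06-26.
Merge the second list: 2021-06-13 through 2021-06-27.
2021-06-08 through 2021-06-10: no B overlap → unchanged.
2021-06-15 through 2021-06-26: fully covered by B → removed.

2021-06-08 through 2021-06-10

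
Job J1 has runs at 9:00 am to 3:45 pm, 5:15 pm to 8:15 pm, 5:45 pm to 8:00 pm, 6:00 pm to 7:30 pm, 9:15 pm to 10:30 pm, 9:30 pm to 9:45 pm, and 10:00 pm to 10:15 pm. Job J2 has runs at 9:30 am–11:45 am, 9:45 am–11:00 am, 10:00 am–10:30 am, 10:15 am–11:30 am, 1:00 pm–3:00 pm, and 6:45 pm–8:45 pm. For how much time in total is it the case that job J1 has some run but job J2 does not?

5 h 15 min

A, merged: 9:00 am-3:45 pm, 5:15 pm-8:15 pm, 9:15 pm-10:30 pm.
B, merged: 9:30 am-11:45 am, 1:00 pm-3:00 pm, 6:45 pm-8:45 pm.
A \ B = 9:00 am-9:30 am, 11:45 am-1:00 pm, 3:00 pm-3:45 pm, 5:15 pm-6:45 pm, 9:15 pm-10:30 pm.
Total: 30 min + 1 h 15 min + 45 min + 1 h 30 min + 1 h 15 min = 5 h 15 min.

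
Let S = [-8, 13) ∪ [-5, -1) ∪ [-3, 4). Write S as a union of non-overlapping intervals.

[-8, 13)

[-5, -1) overlaps/touches [-8, 13) → extend to [-8, 13).
[-3, 4) overlaps/touches [-8, 13) → extend to [-8, 13).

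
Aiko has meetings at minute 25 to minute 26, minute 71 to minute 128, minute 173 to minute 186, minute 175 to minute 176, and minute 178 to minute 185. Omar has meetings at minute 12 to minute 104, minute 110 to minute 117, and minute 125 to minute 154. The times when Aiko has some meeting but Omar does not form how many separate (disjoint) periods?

First set merges to minute 25 to minute 26, minute 71 to minute 128, minute 173 to minute 186.
A \ B = minute 104 to minute 110, minute 117 to minute 125, minute 173 to minute 186.
That is 3 disjoint pieces.

3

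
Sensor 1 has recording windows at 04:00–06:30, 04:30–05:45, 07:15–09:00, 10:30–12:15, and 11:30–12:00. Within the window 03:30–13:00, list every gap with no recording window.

The merged coverage is 04:00-06:30, 07:15-09:00, 10:30-12:15.
Complement within 03:30-13:00: 03:30-04:00, 06:30-07:15, 09:00-10:30, 12:15-13:00.

03:30-04:00, 06:30-07:15, 09:00-10:30, 12:15-13:00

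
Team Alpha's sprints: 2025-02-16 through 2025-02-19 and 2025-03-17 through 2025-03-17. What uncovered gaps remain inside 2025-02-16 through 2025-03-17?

The merged coverage is 2025-02-16 through 2025-02-19, 2025-03-17 through 2025-03-17.
Gaps within 2025-02-16 through 2025-03-17: 2025-02-20 through 2025-03-16.

2025-02-20 through 2025-03-16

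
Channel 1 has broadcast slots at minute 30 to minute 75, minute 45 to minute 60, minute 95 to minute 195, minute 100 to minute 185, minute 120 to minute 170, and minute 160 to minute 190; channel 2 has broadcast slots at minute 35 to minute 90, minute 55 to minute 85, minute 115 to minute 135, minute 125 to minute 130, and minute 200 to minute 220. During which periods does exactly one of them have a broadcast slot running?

Merge the first list: minute 30 to minute 75, minute 95 to minute 195.
Merge the second list: minute 35 to minute 90, minute 115 to minute 135, minute 200 to minute 220.
Only in the first: minute 30 to minute 35, minute 95 to minute 115, minute 135 to minute 195.
Only in the second: minute 75 to minute 90, minute 200 to minute 220.
Together these are the periods covered by exactly one.

minute 30 to minute 35, minute 75 to minute 90, minute 95 to minute 115, minute 135 to minute 195, minute 200 to minute 220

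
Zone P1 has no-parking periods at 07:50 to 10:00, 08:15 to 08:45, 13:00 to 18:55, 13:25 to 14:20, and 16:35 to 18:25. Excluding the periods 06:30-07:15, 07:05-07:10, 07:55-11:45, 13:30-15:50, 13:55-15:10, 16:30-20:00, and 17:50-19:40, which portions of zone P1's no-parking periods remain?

07:50-07:55, 13:00-13:30, 15:50-16:30

A, merged: 07:50-10:00, 13:00-18:55.
B, merged: 06:30-07:15, 07:55-11:45, 13:30-15:50, 16:30-20:00.
07:50-10:00 with B removed leaves 07:50-07:55.
13:00-18:55 with B removed leaves 13:00-13:30, 15:50-16:30.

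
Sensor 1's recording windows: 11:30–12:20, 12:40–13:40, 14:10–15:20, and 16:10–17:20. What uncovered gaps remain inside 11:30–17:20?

After merging, the occupied span is 11:30–12:20, 12:40–13:40, 14:10–15:20, 16:10–17:20.
Gaps within 11:30–17:20: 12:20–12:40, 13:40–14:10, 15:20–16:10.

12:20–12:40, 13:40–14:10, 15:20–16:10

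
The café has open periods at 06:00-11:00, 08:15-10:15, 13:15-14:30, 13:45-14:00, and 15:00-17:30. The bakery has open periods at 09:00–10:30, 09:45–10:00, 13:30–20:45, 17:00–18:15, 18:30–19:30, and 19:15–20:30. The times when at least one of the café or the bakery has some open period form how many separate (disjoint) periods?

2

Merge the first list: 06:00-11:00, 13:15-14:30, 15:00-17:30.
Merge the second list: 09:00-10:30, 13:30-20:45.
A ∪ B = 06:00-11:00, 13:15-20:45.
That is 2 disjoint pieces.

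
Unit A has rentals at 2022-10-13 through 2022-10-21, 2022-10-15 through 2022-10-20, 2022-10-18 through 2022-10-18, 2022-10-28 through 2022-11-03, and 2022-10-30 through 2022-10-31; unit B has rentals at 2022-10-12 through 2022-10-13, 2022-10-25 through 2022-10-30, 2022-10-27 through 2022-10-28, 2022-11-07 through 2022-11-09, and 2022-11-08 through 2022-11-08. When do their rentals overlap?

2022-10-13 through 2022-10-13, 2022-10-28 through 2022-10-30

First set merges to 2022-10-13 through 2022-10-21, 2022-10-28 through 2022-11-03.
Second set merges to 2022-10-12 through 2022-10-13, 2022-10-25 through 2022-10-30, 2022-11-07 through 2022-11-09.
2022-10-13 through 2022-10-21 meets the second set on 2022-10-13 through 2022-10-13.
2022-10-28 through 2022-11-03 meets the second set on 2022-10-28 through 2022-10-30.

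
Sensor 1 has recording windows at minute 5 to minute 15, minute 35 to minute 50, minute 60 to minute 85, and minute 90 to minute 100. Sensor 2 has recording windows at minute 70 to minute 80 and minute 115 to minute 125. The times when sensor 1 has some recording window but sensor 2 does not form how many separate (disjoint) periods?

A \ B = minute 5 to minute 15, minute 35 to minute 50, minute 60 to minute 70, minute 80 to minute 85, minute 90 to minute 100.
That is 5 disjoint pieces.

5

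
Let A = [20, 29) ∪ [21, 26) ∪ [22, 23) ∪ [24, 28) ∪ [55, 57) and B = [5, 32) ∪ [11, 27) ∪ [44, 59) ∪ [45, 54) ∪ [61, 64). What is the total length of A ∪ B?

45

Merge the first list: [20, 29), [55, 57).
Merge the second list: [5, 32), [44, 59), [61, 64).
A ∪ B = [5, 32), [44, 59), [61, 64).
Total: 27 + 15 + 3 = 45.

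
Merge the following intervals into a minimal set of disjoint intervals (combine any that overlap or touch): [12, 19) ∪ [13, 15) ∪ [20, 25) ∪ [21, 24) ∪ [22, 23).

[12, 19) ∪ [20, 25)

[13, 15) overlaps/touches [12, 19) → extend to [12, 19).
[20, 25) is disjoint → start new block.
[21, 24) overlaps/touches [20, 25) → extend to [20, 25).
[22, 23) overlaps/touches [20, 25) → extend to [20, 25).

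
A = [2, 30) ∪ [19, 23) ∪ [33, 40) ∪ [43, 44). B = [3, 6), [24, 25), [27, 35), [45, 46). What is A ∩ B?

[3, 6) ∪ [24, 25) ∪ [27, 30) ∪ [33, 35)

A, merged: [2, 30), [33, 40), [43, 44).
[2, 30) meets the second set on [3, 6), [24, 25), [27, 30).
[33, 40) meets the second set on [33, 35).
[43, 44): no overlap with the second set.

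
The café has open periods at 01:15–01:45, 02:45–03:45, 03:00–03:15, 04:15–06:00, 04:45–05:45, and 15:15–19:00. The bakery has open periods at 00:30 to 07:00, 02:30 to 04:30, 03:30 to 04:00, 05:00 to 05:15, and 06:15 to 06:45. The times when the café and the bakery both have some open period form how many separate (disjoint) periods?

3

First set merges to 01:15–01:45, 02:45–03:45, 04:15–06:00, 15:15–19:00.
Second set merges to 00:30–07:00.
A ∩ B = 01:15–01:45, 02:45–03:45, 04:15–06:00.
That is 3 disjoint pieces.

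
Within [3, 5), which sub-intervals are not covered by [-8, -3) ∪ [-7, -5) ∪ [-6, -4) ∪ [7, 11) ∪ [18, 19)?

The merged coverage is [-8, -3), [7, 11), [18, 19).
Complement within [3, 5): [3, 5).

[3, 5)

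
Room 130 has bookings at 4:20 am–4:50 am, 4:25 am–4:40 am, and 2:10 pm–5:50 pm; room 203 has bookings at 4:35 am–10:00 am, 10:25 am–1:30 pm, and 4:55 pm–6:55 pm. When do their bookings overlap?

4:35 am-4:50 am, 4:55 pm-5:50 pm

Merge the first list: 4:20 am-4:50 am, 2:10 pm-5:50 pm.
4:20 am-4:50 am overlaps B on 4:35 am-4:50 am.
2:10 pm-5:50 pm overlaps B on 4:55 pm-5:50 pm.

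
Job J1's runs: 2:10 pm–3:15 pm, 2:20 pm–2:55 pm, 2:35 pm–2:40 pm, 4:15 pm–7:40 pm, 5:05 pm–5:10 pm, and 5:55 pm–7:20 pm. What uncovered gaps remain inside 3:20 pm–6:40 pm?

Covered (merged): 2:10 pm–3:15 pm, 4:15 pm–7:40 pm.
Gaps within 3:20 pm–6:40 pm: 3:20 pm–4:15 pm.

3:20 pm–4:15 pm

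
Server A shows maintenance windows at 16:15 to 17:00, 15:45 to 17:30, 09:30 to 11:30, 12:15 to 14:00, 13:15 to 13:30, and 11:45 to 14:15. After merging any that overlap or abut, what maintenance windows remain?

09:30–11:30, 11:45–14:15, 15:45–17:30

Sort by start: 09:30–11:30, 11:45–14:15, 12:15–14:00, 13:15–13:30, 15:45–17:30, 16:15–17:00.
11:45–14:15 is disjoint → start new block.
12:15–14:00 overlaps/touches 11:45–14:15 → extend to 11:45–14:15.
13:15–13:30 overlaps/touches 11:45–14:15 → extend to 11:45–14:15.
15:45–17:30 is disjoint → start new block.
16:15–17:00 overlaps/touches 15:45–17:30 → extend to 15:45–17:30.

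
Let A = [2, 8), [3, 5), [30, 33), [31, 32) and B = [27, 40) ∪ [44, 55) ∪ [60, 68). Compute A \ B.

[2, 8)

First set merges to [2, 8), [30, 33).
[2, 8) is untouched.
[30, 33) lies entirely inside B → drops out.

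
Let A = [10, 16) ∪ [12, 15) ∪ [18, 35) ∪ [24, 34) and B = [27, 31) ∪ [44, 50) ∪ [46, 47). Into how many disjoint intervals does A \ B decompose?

A, merged: [10, 16), [18, 35).
B, merged: [27, 31), [44, 50).
A \ B = [10, 16), [18, 27), [31, 35).
That is 3 disjoint pieces.

3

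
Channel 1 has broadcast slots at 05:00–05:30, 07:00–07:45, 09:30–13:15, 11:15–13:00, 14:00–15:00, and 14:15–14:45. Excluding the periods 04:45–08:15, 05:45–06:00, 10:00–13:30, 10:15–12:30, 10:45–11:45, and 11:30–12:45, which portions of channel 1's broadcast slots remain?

09:30–10:00, 14:00–15:00

Merge the first list: 05:00–05:30, 07:00–07:45, 09:30–13:15, 14:00–15:00.
Merge the second list: 04:45–08:15, 10:00–13:30.
05:00–05:30: fully covered by B → removed.
07:00–07:45: fully covered by B → removed.
09:30–13:15 minus B → 09:30–10:00.
14:00–15:00: no B overlap → unchanged.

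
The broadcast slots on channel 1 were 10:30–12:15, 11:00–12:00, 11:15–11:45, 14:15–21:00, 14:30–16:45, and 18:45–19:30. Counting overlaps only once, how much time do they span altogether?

8 h 30 min

Merged: 10:30–12:15, 14:15–21:00.
Lengths: 1 h 45 min + 6 h 45 min = 8 h 30 min.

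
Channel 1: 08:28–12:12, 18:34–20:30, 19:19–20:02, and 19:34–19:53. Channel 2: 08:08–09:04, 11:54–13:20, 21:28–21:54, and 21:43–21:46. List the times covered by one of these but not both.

A, merged: 08:28–12:12, 18:34–20:30.
B, merged: 08:08–09:04, 11:54–13:20, 21:28–21:54.
Only in the first: 09:04–11:54, 18:34–20:30.
Only in the second: 08:08–08:28, 12:12–13:20, 21:28–21:54.
Together these are the periods covered by exactly one.

08:08–08:28, 09:04–11:54, 12:12–13:20, 18:34–20:30, 21:28–21:54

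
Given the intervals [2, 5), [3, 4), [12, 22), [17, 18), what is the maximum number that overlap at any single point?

2

Walk the sorted start/end points keeping a running depth.
The depth first hits 2 at 3.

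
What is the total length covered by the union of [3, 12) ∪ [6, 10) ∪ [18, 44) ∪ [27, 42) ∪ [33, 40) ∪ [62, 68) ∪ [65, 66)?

Merged: [3, 12), [18, 44), [62, 68).
Lengths: 9 + 26 + 6 = 41.

41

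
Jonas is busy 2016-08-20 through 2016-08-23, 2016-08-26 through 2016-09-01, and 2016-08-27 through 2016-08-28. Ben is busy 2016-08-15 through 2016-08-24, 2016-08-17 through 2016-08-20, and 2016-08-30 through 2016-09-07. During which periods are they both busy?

2016-08-20 through 2016-08-23, 2016-08-30 through 2016-09-01

Merge the first list: 2016-08-20 through 2016-08-23, 2016-08-26 through 2016-09-01.
Merge the second list: 2016-08-15 through 2016-08-24, 2016-08-30 through 2016-09-07.
2016-08-20 through 2016-08-23 meets the second set on 2016-08-20 through 2016-08-23.
2016-08-26 through 2016-09-01 meets the second set on 2016-08-30 through 2016-09-01.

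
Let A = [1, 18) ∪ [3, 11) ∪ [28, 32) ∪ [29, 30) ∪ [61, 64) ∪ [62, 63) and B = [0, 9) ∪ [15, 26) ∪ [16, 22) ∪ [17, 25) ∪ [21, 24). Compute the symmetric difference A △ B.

Merge the first list: [1, 18), [28, 32), [61, 64).
Merge the second list: [0, 9), [15, 26).
Only in the first: [9, 15), [28, 32), [61, 64).
Only in the second: [0, 1), [18, 26).
Together these are the periods covered by exactly one.

[0, 1) ∪ [9, 15) ∪ [18, 26) ∪ [28, 32) ∪ [61, 64)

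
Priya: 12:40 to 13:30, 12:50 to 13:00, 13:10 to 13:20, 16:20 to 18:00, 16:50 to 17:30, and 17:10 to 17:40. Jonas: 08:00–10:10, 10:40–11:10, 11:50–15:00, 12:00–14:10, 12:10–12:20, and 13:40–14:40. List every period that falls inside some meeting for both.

12:40–13:30

First set merges to 12:40–13:30, 16:20–18:00.
Second set merges to 08:00–10:10, 10:40–11:10, 11:50–15:00.
12:40–13:30 ∩ B → 12:40–13:30.
16:20–18:00 meets no B interval.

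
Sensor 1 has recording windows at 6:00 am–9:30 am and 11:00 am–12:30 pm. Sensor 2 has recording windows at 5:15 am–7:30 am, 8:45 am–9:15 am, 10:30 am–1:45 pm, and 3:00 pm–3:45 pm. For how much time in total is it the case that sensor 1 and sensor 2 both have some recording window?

A ∩ B = 6:00 am–7:30 am, 8:45 am–9:15 am, 11:00 am–12:30 pm.
Total: 1 h 30 min + 30 min + 1 h 30 min = 3 h 30 min.

3 h 30 min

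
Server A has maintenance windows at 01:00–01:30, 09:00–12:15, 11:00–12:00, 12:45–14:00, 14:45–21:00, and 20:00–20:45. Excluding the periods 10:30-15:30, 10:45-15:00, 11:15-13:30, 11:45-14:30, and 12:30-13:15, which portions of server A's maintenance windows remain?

01:00-01:30, 09:00-10:30, 15:30-21:00

First set merges to 01:00-01:30, 09:00-12:15, 12:45-14:00, 14:45-21:00.
Second set merges to 10:30-15:30.
01:00-01:30 is untouched.
09:00-12:15 with B removed leaves 09:00-10:30.
12:45-14:00 lies entirely inside B → drops out.
14:45-21:00 with B removed leaves 15:30-21:00.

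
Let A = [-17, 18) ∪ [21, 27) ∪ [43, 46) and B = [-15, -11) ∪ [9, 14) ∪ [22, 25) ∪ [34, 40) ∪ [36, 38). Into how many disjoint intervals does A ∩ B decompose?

Merge the second list: [-15, -11), [9, 14), [22, 25), [34, 40).
A ∩ B = [-15, -11), [9, 14), [22, 25).
That is 3 disjoint pieces.

3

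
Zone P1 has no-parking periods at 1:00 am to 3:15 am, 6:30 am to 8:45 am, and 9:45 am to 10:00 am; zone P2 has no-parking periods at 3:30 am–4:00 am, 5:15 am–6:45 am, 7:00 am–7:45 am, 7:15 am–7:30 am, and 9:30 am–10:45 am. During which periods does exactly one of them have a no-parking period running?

Merge the second list: 3:30 am-4:00 am, 5:15 am-6:45 am, 7:00 am-7:45 am, 9:30 am-10:45 am.
A \ B = 1:00 am-3:15 am, 6:45 am-7:00 am, 7:45 am-8:45 am.
B \ A = 3:30 am-4:00 am, 5:15 am-6:30 am, 9:30 am-9:45 am, 10:00 am-10:45 am.
Union of the two gives the symmetric difference.

1:00 am-3:15 am, 3:30 am-4:00 am, 5:15 am-6:30 am, 6:45 am-7:00 am, 7:45 am-8:45 am, 9:30 am-9:45 am, 10:00 am-10:45 am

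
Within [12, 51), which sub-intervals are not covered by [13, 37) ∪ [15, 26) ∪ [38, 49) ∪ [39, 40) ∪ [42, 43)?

[12, 13) ∪ [37, 38) ∪ [49, 51)

The merged coverage is [13, 37), [38, 49).
Complement within [12, 51): [12, 13), [37, 38), [49, 51).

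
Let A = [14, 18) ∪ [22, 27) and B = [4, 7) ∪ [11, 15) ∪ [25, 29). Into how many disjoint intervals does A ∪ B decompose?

3

A ∪ B = [4, 7), [11, 18), [22, 29).
That is 3 disjoint pieces.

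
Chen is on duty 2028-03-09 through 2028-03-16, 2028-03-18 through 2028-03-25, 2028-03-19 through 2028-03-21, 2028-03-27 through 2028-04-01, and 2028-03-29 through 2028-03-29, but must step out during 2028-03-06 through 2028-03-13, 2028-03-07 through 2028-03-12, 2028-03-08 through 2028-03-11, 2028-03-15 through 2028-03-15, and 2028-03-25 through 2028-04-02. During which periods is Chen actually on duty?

First set merges to 2028-03-09 through 2028-03-16, 2028-03-18 through 2028-03-25, 2028-03-27 through 2028-04-01.
Second set merges to 2028-03-06 through 2028-03-13, 2028-03-15 through 2028-03-15, 2028-03-25 through 2028-04-02.
2028-03-09 through 2028-03-16 minus B → 2028-03-14 through 2028-03-14, 2028-03-16 through 2028-03-16.
2028-03-18 through 2028-03-25 minus B → 2028-03-18 through 2028-03-24.
2028-03-27 through 2028-04-01: fully covered by B → removed.

2028-03-14 through 2028-03-14, 2028-03-16 through 2028-03-16, 2028-03-18 through 2028-03-24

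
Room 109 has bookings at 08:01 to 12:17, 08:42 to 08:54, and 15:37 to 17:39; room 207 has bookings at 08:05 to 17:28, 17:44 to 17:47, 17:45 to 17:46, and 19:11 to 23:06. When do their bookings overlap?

Merge the first list: 08:01-12:17, 15:37-17:39.
Merge the second list: 08:05-17:28, 17:44-17:47, 19:11-23:06.
08:01-12:17 meets the second set on 08:05-12:17.
15:37-17:39 meets the second set on 15:37-17:28.

08:05-12:17, 15:37-17:28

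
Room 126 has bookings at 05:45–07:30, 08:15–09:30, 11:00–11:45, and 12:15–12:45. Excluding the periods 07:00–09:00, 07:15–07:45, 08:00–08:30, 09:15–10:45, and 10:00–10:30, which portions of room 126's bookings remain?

05:45-07:00, 09:00-09:15, 11:00-11:45, 12:15-12:45

B, merged: 07:00-09:00, 09:15-10:45.
05:45-07:30 minus B → 05:45-07:00.
08:15-09:30 minus B → 09:00-09:15.
11:00-11:45: no B overlap → unchanged.
12:15-12:45: no B overlap → unchanged.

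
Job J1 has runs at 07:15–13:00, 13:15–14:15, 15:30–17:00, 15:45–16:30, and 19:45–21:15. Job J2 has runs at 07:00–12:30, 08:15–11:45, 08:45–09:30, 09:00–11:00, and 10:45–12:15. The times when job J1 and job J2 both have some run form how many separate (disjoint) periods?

1

First set merges to 07:15–13:00, 13:15–14:15, 15:30–17:00, 19:45–21:15.
Second set merges to 07:00–12:30.
A ∩ B = 07:15–12:30.
That is 1 disjoint piece.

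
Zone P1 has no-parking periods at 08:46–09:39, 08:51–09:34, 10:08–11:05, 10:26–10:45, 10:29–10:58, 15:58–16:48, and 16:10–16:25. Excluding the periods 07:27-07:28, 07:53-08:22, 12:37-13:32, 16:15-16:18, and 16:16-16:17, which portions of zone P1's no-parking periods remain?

08:46–09:39, 10:08–11:05, 15:58–16:15, 16:18–16:48

A, merged: 08:46–09:39, 10:08–11:05, 15:58–16:48.
B, merged: 07:27–07:28, 07:53–08:22, 12:37–13:32, 16:15–16:18.
08:46–09:39: no B overlap → unchanged.
10:08–11:05: no B overlap → unchanged.
15:58–16:48 minus B → 15:58–16:15, 16:18–16:48.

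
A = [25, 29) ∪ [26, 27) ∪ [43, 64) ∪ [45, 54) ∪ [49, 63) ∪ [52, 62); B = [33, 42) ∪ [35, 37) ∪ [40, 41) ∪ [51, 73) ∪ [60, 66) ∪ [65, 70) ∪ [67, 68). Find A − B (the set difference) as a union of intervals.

[25, 29) ∪ [43, 51)

First set merges to [25, 29), [43, 64).
Second set merges to [33, 42), [51, 73).
[25, 29) is untouched.
[43, 64) with B removed leaves [43, 51).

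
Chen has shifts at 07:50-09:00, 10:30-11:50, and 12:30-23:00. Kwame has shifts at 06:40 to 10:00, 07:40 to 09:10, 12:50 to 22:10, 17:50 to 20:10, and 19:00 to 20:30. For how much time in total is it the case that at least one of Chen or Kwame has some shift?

Second set merges to 06:40–10:00, 12:50–22:10.
A ∪ B = 06:40–10:00, 10:30–11:50, 12:30–23:00.
Total: 3 h 20 min + 1 h 20 min + 10 h 30 min = 15 h 10 min.

15 h 10 min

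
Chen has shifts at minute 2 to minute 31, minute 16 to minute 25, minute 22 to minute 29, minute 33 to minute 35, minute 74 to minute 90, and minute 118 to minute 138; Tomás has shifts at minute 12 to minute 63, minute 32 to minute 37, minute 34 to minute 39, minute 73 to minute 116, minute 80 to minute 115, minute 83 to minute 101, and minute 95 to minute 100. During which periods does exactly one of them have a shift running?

minute 2 to minute 12, minute 31 to minute 33, minute 35 to minute 63, minute 73 to minute 74, minute 90 to minute 116, minute 118 to minute 138

First set merges to minute 2 to minute 31, minute 33 to minute 35, minute 74 to minute 90, minute 118 to minute 138.
Second set merges to minute 12 to minute 63, minute 73 to minute 116.
A \ B = minute 2 to minute 12, minute 118 to minute 138.
B \ A = minute 31 to minute 33, minute 35 to minute 63, minute 73 to minute 74, minute 90 to minute 116.
Union of the two gives the symmetric difference.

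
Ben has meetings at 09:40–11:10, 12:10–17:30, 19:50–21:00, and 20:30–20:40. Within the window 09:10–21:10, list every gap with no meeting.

09:10–09:40, 11:10–12:10, 17:30–19:50, 21:00–21:10

Covered (merged): 09:40–11:10, 12:10–17:30, 19:50–21:00.
Uncovered inside 09:10–21:10: 09:10–09:40, 11:10–12:10, 17:30–19:50, 21:00–21:10.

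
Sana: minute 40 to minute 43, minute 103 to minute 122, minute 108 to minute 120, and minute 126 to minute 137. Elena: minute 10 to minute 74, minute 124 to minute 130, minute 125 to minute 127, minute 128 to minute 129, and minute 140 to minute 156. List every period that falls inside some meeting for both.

minute 40 to minute 43, minute 126 to minute 130

A, merged: minute 40 to minute 43, minute 103 to minute 122, minute 126 to minute 137.
B, merged: minute 10 to minute 74, minute 124 to minute 130, minute 140 to minute 156.
minute 40 to minute 43 overlaps B on minute 40 to minute 43.
minute 103 to minute 122 falls entirely outside B.
minute 126 to minute 137 overlaps B on minute 126 to minute 130.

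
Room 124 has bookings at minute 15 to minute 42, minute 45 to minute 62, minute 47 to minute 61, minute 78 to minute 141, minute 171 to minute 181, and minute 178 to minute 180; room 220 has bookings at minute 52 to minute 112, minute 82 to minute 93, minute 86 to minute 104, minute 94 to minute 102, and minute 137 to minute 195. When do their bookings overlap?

minute 52 to minute 62, minute 78 to minute 112, minute 137 to minute 141, minute 171 to minute 181

Merge the first list: minute 15 to minute 42, minute 45 to minute 62, minute 78 to minute 141, minute 171 to minute 181.
Merge the second list: minute 52 to minute 112, minute 137 to minute 195.
minute 15 to minute 42: no overlap with the second set.
minute 45 to minute 62 meets the second set on minute 52 to minute 62.
minute 78 to minute 141 meets the second set on minute 78 to minute 112, minute 137 to minute 141.
minute 171 to minute 181 meets the second set on minute 171 to minute 181.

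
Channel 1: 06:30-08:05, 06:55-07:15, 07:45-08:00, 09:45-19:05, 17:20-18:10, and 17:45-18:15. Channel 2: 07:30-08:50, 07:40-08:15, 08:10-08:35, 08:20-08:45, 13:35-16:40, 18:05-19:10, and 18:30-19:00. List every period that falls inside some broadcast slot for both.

A, merged: 06:30–08:05, 09:45–19:05.
B, merged: 07:30–08:50, 13:35–16:40, 18:05–19:10.
06:30–08:05 overlaps B on 07:30–08:05.
09:45–19:05 overlaps B on 13:35–16:40, 18:05–19:05.

07:30–08:05, 13:35–16:40, 18:05–19:05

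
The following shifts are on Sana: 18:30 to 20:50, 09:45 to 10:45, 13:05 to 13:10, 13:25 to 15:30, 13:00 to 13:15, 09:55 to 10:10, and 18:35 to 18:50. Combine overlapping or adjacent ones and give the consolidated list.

Sort by start: 09:45-10:45, 09:55-10:10, 13:00-13:15, 13:05-13:10, 13:25-15:30, 18:30-20:50, 18:35-18:50.
09:55-10:10 overlaps/touches 09:45-10:45 → extend to 09:45-10:45.
13:00-13:15 is disjoint → start new block.
13:05-13:10 overlaps/touches 13:00-13:15 → extend to 13:00-13:15.
13:25-15:30 is disjoint → start new block.
18:30-20:50 is disjoint → start new block.
18:35-18:50 overlaps/touches 18:30-20:50 → extend to 18:30-20:50.

09:45-10:45, 13:00-13:15, 13:25-15:30, 18:30-20:50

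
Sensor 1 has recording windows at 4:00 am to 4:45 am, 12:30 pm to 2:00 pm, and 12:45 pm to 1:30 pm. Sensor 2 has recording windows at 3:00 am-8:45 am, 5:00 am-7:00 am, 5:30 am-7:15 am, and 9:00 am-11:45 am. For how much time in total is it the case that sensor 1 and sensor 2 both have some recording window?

A, merged: 4:00 am–4:45 am, 12:30 pm–2:00 pm.
B, merged: 3:00 am–8:45 am, 9:00 am–11:45 am.
A ∩ B = 4:00 am–4:45 am.
Total: 45 min.

45 min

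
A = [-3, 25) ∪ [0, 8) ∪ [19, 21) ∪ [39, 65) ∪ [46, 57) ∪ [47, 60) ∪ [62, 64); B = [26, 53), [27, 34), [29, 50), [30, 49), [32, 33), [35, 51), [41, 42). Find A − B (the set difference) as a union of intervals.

First set merges to [-3, 25), [39, 65).
Second set merges to [26, 53).
[-3, 25) is untouched.
[39, 65) with B removed leaves [53, 65).

[-3, 25) ∪ [53, 65)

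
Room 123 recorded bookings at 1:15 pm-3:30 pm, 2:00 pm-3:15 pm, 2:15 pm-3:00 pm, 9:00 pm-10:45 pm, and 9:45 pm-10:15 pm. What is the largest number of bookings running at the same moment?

3

Walk the sorted start/end points keeping a running depth.
The depth first hits 3 at 2:15 pm.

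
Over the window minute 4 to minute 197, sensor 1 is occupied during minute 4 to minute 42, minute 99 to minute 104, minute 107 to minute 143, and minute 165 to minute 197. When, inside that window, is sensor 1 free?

minute 42 to minute 99, minute 104 to minute 107, minute 143 to minute 165

After merging, the occupied span is minute 4 to minute 42, minute 99 to minute 104, minute 107 to minute 143, minute 165 to minute 197.
Gaps within minute 4 to minute 197: minute 42 to minute 99, minute 104 to minute 107, minute 143 to minute 165.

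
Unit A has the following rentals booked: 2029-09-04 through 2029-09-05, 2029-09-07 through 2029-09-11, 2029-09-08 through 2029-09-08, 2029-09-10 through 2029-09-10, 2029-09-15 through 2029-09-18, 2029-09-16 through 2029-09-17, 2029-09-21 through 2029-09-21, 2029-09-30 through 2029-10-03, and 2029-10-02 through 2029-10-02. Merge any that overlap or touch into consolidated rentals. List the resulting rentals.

2029-09-07 through 2029-09-11 is disjoint → start new block.
2029-09-08 through 2029-09-08 overlaps/touches 2029-09-07 through 2029-09-11 → extend to 2029-09-07 through 2029-09-11.
2029-09-10 through 2029-09-10 overlaps/touches 2029-09-07 through 2029-09-11 → extend to 2029-09-07 through 2029-09-11.
2029-09-15 through 2029-09-18 is disjoint → start new block.
2029-09-16 through 2029-09-17 overlaps/touches 2029-09-15 through 2029-09-18 → extend to 2029-09-15 through 2029-09-18.
2029-09-21 through 2029-09-21 is disjoint → start new block.
2029-09-30 through 2029-10-03 is disjoint → start new block.
2029-10-02 through 2029-10-02 overlaps/touches 2029-09-30 through 2029-10-03 → extend to 2029-09-30 through 2029-10-03.

2029-09-04 through 2029-09-05, 2029-09-07 through 2029-09-11, 2029-09-15 through 2029-09-18, 2029-09-21 through 2029-09-21, 2029-09-30 through 2029-10-03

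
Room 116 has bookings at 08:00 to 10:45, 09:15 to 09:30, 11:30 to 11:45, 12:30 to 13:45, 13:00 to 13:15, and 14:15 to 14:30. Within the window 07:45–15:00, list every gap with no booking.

07:45-08:00, 10:45-11:30, 11:45-12:30, 13:45-14:15, 14:30-15:00

The merged coverage is 08:00-10:45, 11:30-11:45, 12:30-13:45, 14:15-14:30.
Gaps within 07:45-15:00: 07:45-08:00, 10:45-11:30, 11:45-12:30, 13:45-14:15, 14:30-15:00.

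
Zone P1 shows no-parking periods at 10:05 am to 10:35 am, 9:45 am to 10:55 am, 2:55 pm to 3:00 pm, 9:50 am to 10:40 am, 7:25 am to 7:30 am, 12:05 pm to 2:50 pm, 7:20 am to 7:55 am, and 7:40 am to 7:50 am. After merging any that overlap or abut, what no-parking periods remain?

7:20 am-7:55 am, 9:45 am-10:55 am, 12:05 pm-2:50 pm, 2:55 pm-3:00 pm

Sort by start: 7:20 am-7:55 am, 7:25 am-7:30 am, 7:40 am-7:50 am, 9:45 am-10:55 am, 9:50 am-10:40 am, 10:05 am-10:35 am, 12:05 pm-2:50 pm, 2:55 pm-3:00 pm.
7:25 am-7:30 am overlaps/touches 7:20 am-7:55 am → extend to 7:20 am-7:55 am.
7:40 am-7:50 am overlaps/touches 7:20 am-7:55 am → extend to 7:20 am-7:55 am.
9:45 am-10:55 am is disjoint → start new block.
9:50 am-10:40 am overlaps/touches 9:45 am-10:55 am → extend to 9:45 am-10:55 am.
10:05 am-10:35 am overlaps/touches 9:45 am-10:55 am → extend to 9:45 am-10:55 am.
12:05 pm-2:50 pm is disjoint → start new block.
2:55 pm-3:00 pm is disjoint → start new block.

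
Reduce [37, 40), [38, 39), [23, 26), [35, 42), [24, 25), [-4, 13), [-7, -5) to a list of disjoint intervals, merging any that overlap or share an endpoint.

Sort by start: [-7, -5), [-4, 13), [23, 26), [24, 25), [35, 42), [37, 40), [38, 39).
[-4, 13) is disjoint → start new block.
[23, 26) is disjoint → start new block.
[24, 25) overlaps/touches [23, 26) → extend to [23, 26).
[35, 42) is disjoint → start new block.
[37, 40) overlaps/touches [35, 42) → extend to [35, 42).
[38, 39) overlaps/touches [35, 42) → extend to [35, 42).

[-7, -5) ∪ [-4, 13) ∪ [23, 26) ∪ [35, 42)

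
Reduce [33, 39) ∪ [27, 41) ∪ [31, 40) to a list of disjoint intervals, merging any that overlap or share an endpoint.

Sort by start: [27, 41), [31, 40), [33, 39).
[31, 40) overlaps/touches [27, 41) → extend to [27, 41).
[33, 39) overlaps/touches [27, 41) → extend to [27, 41).

[27, 41)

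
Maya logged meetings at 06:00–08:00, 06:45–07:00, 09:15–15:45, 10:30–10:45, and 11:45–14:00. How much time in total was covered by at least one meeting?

Merged: 06:00–08:00, 09:15–15:45.
Lengths: 2 h + 6 h 30 min = 8 h 30 min.

8 h 30 min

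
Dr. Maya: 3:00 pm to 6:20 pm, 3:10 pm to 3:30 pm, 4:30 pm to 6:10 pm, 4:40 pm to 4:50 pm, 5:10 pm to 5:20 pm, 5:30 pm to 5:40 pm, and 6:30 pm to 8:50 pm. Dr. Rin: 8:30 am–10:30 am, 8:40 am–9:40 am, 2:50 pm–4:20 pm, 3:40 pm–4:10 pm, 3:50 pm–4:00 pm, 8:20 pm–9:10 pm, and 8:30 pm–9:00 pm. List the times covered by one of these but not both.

8:30 am–10:30 am, 2:50 pm–3:00 pm, 4:20 pm–6:20 pm, 6:30 pm–8:20 pm, 8:50 pm–9:10 pm

A, merged: 3:00 pm–6:20 pm, 6:30 pm–8:50 pm.
B, merged: 8:30 am–10:30 am, 2:50 pm–4:20 pm, 8:20 pm–9:10 pm.
Only in the first: 4:20 pm–6:20 pm, 6:30 pm–8:20 pm.
Only in the second: 8:30 am–10:30 am, 2:50 pm–3:00 pm, 8:50 pm–9:10 pm.
Together these are the periods covered by exactly one.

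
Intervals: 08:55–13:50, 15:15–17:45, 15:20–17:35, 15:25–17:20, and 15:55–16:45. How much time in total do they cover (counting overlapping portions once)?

Merged: 08:55-13:50, 15:15-17:45.
Lengths: 4 h 55 min + 2 h 30 min = 7 h 25 min.

7 h 25 min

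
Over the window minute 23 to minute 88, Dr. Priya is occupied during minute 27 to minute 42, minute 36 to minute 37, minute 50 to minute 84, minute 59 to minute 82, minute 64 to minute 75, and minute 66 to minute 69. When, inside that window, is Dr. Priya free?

minute 23 to minute 27, minute 42 to minute 50, minute 84 to minute 88

The merged coverage is minute 27 to minute 42, minute 50 to minute 84.
Uncovered inside minute 23 to minute 88: minute 23 to minute 27, minute 42 to minute 50, minute 84 to minute 88.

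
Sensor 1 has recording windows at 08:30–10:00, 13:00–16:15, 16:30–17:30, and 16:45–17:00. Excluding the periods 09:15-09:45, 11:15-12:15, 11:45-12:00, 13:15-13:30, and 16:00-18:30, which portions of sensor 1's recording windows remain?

08:30–09:15, 09:45–10:00, 13:00–13:15, 13:30–16:00

A, merged: 08:30–10:00, 13:00–16:15, 16:30–17:30.
B, merged: 09:15–09:45, 11:15–12:15, 13:15–13:30, 16:00–18:30.
08:30–10:00 minus B → 08:30–09:15, 09:45–10:00.
13:00–16:15 minus B → 13:00–13:15, 13:30–16:00.
16:30–17:30: fully covered by B → removed.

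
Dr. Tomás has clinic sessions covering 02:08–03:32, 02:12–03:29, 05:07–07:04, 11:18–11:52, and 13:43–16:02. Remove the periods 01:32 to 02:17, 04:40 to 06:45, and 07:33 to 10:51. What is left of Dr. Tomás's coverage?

02:17-03:32, 06:45-07:04, 11:18-11:52, 13:43-16:02

Merge the first list: 02:08-03:32, 05:07-07:04, 11:18-11:52, 13:43-16:02.
02:08-03:32 \ B = 02:17-03:32.
05:07-07:04 \ B = 06:45-07:04.
11:18-11:52: nothing removed.
13:43-16:02: nothing removed.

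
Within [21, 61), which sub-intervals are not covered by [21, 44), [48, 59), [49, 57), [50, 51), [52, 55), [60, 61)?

[44, 48) ∪ [59, 60)

After merging, the occupied span is [21, 44), [48, 59), [60, 61).
Gaps within [21, 61): [44, 48), [59, 60).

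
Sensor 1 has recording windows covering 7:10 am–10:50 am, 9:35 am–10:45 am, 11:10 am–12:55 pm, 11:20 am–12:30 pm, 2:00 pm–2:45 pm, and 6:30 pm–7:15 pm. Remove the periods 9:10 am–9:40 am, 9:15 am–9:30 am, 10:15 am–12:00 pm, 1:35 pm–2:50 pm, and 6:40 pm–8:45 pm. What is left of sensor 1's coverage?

Merge the first list: 7:10 am-10:50 am, 11:10 am-12:55 pm, 2:00 pm-2:45 pm, 6:30 pm-7:15 pm.
Merge the second list: 9:10 am-9:40 am, 10:15 am-12:00 pm, 1:35 pm-2:50 pm, 6:40 pm-8:45 pm.
7:10 am-10:50 am minus B → 7:10 am-9:10 am, 9:40 am-10:15 am.
11:10 am-12:55 pm minus B → 12:00 pm-12:55 pm.
2:00 pm-2:45 pm: fully covered by B → removed.
6:30 pm-7:15 pm minus B → 6:30 pm-6:40 pm.

7:10 am-9:10 am, 9:40 am-10:15 am, 12:00 pm-12:55 pm, 6:30 pm-6:40 pm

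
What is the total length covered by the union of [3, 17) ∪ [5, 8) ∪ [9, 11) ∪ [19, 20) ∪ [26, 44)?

33

Merged: [3, 17), [19, 20), [26, 44).
Lengths: 14 + 1 + 18 = 33.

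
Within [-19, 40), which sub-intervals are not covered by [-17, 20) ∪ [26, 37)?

[-19, -17) ∪ [20, 26) ∪ [37, 40)

After merging, the occupied span is [-17, 20), [26, 37).
Complement within [-19, 40): [-19, -17), [20, 26), [37, 40).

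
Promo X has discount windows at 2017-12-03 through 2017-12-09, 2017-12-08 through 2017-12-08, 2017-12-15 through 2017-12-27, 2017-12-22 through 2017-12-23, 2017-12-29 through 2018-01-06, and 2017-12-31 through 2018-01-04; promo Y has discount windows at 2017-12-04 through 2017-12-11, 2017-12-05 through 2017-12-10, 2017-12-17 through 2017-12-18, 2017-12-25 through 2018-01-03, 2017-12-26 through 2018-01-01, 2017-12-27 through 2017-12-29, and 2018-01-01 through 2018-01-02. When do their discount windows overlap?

Merge the first list: 2017-12-03 through 2017-12-09, 2017-12-15 through 2017-12-27, 2017-12-29 through 2018-01-06.
Merge the second list: 2017-12-04 through 2017-12-11, 2017-12-17 through 2017-12-18, 2017-12-25 through 2018-01-03.
2017-12-03 through 2017-12-09 ∩ B → 2017-12-04 through 2017-12-09.
2017-12-15 through 2017-12-27 ∩ B → 2017-12-17 through 2017-12-18, 2017-12-25 through 2017-12-27.
2017-12-29 through 2018-01-06 ∩ B → 2017-12-29 through 2018-01-03.

2017-12-04 through 2017-12-09, 2017-12-17 through 2017-12-18, 2017-12-25 through 2017-12-27, 2017-12-29 through 2018-01-03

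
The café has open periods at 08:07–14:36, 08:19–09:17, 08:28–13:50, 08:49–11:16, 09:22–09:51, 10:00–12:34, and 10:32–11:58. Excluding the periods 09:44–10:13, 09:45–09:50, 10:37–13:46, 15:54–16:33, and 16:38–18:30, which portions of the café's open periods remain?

Merge the first list: 08:07-14:36.
Merge the second list: 09:44-10:13, 10:37-13:46, 15:54-16:33, 16:38-18:30.
08:07-14:36 \ B = 08:07-09:44, 10:13-10:37, 13:46-14:36.

08:07-09:44, 10:13-10:37, 13:46-14:36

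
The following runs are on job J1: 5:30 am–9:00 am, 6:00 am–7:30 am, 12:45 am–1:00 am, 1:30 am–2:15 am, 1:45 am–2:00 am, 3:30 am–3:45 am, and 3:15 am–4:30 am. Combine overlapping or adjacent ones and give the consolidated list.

Sort by start: 12:45 am-1:00 am, 1:30 am-2:15 am, 1:45 am-2:00 am, 3:15 am-4:30 am, 3:30 am-3:45 am, 5:30 am-9:00 am, 6:00 am-7:30 am.
1:30 am-2:15 am is disjoint → start new block.
1:45 am-2:00 am overlaps/touches 1:30 am-2:15 am → extend to 1:30 am-2:15 am.
3:15 am-4:30 am is disjoint → start new block.
3:30 am-3:45 am overlaps/touches 3:15 am-4:30 am → extend to 3:15 am-4:30 am.
5:30 am-9:00 am is disjoint → start new block.
6:00 am-7:30 am overlaps/touches 5:30 am-9:00 am → extend to 5:30 am-9:00 am.

12:45 am-1:00 am, 1:30 am-2:15 am, 3:15 am-4:30 am, 5:30 am-9:00 am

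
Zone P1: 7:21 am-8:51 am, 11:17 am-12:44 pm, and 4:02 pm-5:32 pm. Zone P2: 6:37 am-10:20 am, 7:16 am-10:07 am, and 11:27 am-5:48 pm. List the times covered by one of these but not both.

6:37 am–7:21 am, 8:51 am–10:20 am, 11:17 am–11:27 am, 12:44 pm–4:02 pm, 5:32 pm–5:48 pm

B, merged: 6:37 am–10:20 am, 11:27 am–5:48 pm.
A but not B: 11:17 am–11:27 am.
B but not A: 6:37 am–7:21 am, 8:51 am–10:20 am, 12:44 pm–4:02 pm, 5:32 pm–5:48 pm.
Combining gives A △ B.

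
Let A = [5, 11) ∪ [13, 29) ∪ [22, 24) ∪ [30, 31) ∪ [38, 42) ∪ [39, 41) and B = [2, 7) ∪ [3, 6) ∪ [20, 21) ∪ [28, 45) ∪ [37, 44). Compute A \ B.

[7, 11) ∪ [13, 20) ∪ [21, 28)

A, merged: [5, 11), [13, 29), [30, 31), [38, 42).
B, merged: [2, 7), [20, 21), [28, 45).
[5, 11) with B removed leaves [7, 11).
[13, 29) with B removed leaves [13, 20), [21, 28).
[30, 31) lies entirely inside B → drops out.
[38, 42) lies entirely inside B → drops out.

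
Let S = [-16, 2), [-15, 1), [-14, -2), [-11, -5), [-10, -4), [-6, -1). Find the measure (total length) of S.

18

Merged: [-16, 2).
Length: 18.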